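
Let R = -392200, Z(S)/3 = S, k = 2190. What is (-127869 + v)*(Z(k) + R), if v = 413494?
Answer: -110145568750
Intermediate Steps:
Z(S) = 3*S
(-127869 + v)*(Z(k) + R) = (-127869 + 413494)*(3*2190 - 392200) = 285625*(6570 - 392200) = 285625*(-385630) = -110145568750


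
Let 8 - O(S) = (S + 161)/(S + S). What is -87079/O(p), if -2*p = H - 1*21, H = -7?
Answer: -348316/7 ≈ -49759.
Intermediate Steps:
p = 14 (p = -(-7 - 1*21)/2 = -(-7 - 21)/2 = -½*(-28) = 14)
O(S) = 8 - (161 + S)/(2*S) (O(S) = 8 - (S + 161)/(S + S) = 8 - (161 + S)/(2*S))
-87079/O(p) = -87079*28/(-161 + 15*14) = -87079*28/(-161 + 210) = -87079/((½)*(1/14)*49) = -87079/7/4 = -87079*4/7 = -348316/7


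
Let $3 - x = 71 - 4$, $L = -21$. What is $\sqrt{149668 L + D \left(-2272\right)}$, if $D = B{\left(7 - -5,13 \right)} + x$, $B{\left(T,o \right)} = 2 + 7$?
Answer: $2 i \sqrt{754517} \approx 1737.3 i$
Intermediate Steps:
$B{\left(T,o \right)} = 9$
$x = -64$ ($x = 3 - \left(71 - 4\right) = 3 - 67 = -64$)
$D = -55$ ($D = 9 - 64 = -55$)
$\sqrt{149668 L + D \left(-2272\right)} = \sqrt{149668 \left(-21\right) - -124960} = \sqrt{-3143028 + 124960} = \sqrt{-3018068} = 2 i \sqrt{754517}$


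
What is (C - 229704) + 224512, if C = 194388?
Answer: 189196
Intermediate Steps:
(C - 229704) + 224512 = (194388 - 229704) + 224512 = -35316 + 224512 = 189196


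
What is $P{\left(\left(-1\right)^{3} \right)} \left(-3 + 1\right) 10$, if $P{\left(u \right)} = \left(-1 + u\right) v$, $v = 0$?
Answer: $0$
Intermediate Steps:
$P{\left(u \right)} = 0$ ($P{\left(u \right)} = \left(-1 + u\right) 0 = 0$)
$P{\left(\left(-1\right)^{3} \right)} \left(-3 + 1\right) 10 = 0 \left(-3 + 1\right) 10 = 0 \left(-2\right) 10 = 0 \cdot 10 = 0$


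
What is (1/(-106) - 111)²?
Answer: 138462289/11236 ≈ 12323.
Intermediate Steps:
(1/(-106) - 111)² = (-1/106 - 111)² = (-11767/106)² = 138462289/11236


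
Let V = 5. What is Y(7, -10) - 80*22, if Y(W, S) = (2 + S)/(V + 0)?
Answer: -8808/5 ≈ -1761.6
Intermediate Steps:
Y(W, S) = ⅖ + S/5 (Y(W, S) = (2 + S)/(5 + 0) = (2 + S)/5 = (2 + S)*(⅕) = ⅖ + S/5)
Y(7, -10) - 80*22 = (⅖ + (⅕)*(-10)) - 80*22 = (⅖ - 2) - 1760 = -8/5 - 1760 = -8808/5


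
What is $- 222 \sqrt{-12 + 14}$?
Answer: $- 222 \sqrt{2} \approx -313.96$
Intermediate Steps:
$- 222 \sqrt{-12 + 14} = - 222 \sqrt{2}$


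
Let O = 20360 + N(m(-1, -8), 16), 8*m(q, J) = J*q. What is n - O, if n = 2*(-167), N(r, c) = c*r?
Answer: -20710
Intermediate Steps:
m(q, J) = J*q/8 (m(q, J) = (J*q)/8 = J*q/8)
n = -334
O = 20376 (O = 20360 + 16*((⅛)*(-8)*(-1)) = 20360 + 16*1 = 20360 + 16 = 20376)
n - O = -334 - 1*20376 = -334 - 20376 = -20710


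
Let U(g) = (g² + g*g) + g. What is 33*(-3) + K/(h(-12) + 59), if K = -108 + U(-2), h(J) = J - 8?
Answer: -1321/13 ≈ -101.62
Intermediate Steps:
h(J) = -8 + J
U(g) = g + 2*g² (U(g) = (g² + g²) + g = 2*g² + g = g + 2*g²)
K = -102 (K = -108 - 2*(1 + 2*(-2)) = -108 - 2*(1 - 4) = -108 - 2*(-3) = -108 + 6 = -102)
33*(-3) + K/(h(-12) + 59) = 33*(-3) - 102/((-8 - 12) + 59) = -99 - 102/(-20 + 59) = -99 - 102/39 = -99 - 102*1/39 = -99 - 34/13 = -1321/13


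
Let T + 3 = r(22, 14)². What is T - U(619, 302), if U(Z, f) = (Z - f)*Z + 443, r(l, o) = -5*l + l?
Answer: -188925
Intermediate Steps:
r(l, o) = -4*l
U(Z, f) = 443 + Z*(Z - f) (U(Z, f) = Z*(Z - f) + 443 = 443 + Z*(Z - f))
T = 7741 (T = -3 + (-4*22)² = -3 + (-88)² = -3 + 7744 = 7741)
T - U(619, 302) = 7741 - (443 + 619² - 1*619*302) = 7741 - (443 + 383161 - 186938) = 7741 - 1*196666 = 7741 - 196666 = -188925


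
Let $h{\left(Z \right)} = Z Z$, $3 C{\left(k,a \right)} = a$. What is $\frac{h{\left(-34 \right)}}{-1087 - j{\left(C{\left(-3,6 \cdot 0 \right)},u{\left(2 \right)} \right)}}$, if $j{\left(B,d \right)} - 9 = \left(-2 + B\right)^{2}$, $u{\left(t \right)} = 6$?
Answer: $- \frac{289}{275} \approx -1.0509$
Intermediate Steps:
$C{\left(k,a \right)} = \frac{a}{3}$
$h{\left(Z \right)} = Z^{2}$
$j{\left(B,d \right)} = 9 + \left(-2 + B\right)^{2}$
$\frac{h{\left(-34 \right)}}{-1087 - j{\left(C{\left(-3,6 \cdot 0 \right)},u{\left(2 \right)} \right)}} = \frac{\left(-34\right)^{2}}{-1087 - \left(9 + \left(-2 + \frac{6 \cdot 0}{3}\right)^{2}\right)} = \frac{1156}{-1087 - \left(9 + \left(-2 + \frac{1}{3} \cdot 0\right)^{2}\right)} = \frac{1156}{-1087 - \left(9 + \left(-2 + 0\right)^{2}\right)} = \frac{1156}{-1087 - \left(9 + \left(-2\right)^{2}\right)} = \frac{1156}{-1087 - \left(9 + 4\right)} = \frac{1156}{-1087 - 13} = \frac{1156}{-1100} = 1156 \left(- \frac{1}{1100}\right) = - \frac{289}{275}$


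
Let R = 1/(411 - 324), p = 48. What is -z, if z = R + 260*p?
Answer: -1085761/87 ≈ -12480.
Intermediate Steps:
R = 1/87 ≈ 0.011494
z = 1085761/87 (z = 1/87 + 260*48 = 1/87 + 12480 = 1085761/87 ≈ 12480.)
-z = -1*1085761/87 = -1085761/87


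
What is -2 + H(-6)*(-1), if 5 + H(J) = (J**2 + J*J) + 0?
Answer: -69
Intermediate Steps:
H(J) = -5 + 2*J**2 (H(J) = -5 + ((J**2 + J*J) + 0) = -5 + ((J**2 + J**2) + 0) = -5 + (2*J**2 + 0) = -5 + 2*J**2)
-2 + H(-6)*(-1) = -2 + (-5 + 2*(-6)**2)*(-1) = -2 + (-5 + 2*36)*(-1) = -2 + (-5 + 72)*(-1) = -2 + 67*(-1) = -2 - 67 = -69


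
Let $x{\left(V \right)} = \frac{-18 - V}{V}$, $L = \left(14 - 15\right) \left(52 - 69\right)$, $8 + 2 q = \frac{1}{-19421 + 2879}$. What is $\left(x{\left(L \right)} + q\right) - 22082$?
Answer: $- \frac{12422942765}{562428} \approx -22088.0$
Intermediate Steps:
$q = - \frac{132337}{33084}$ ($q = -4 + \frac{1}{2 \left(-19421 + 2879\right)} = -4 + \frac{1}{2 \left(-16542\right)} = -4 + \frac{1}{2} \left(- \frac{1}{16542}\right) = -4 - \frac{1}{33084} = - \frac{132337}{33084} \approx -4.0$)
$L = 17$ ($L = \left(-1\right) \left(-17\right) = 17$)
$x{\left(V \right)} = \frac{-18 - V}{V}$
$\left(x{\left(L \right)} + q\right) - 22082 = \left(\frac{-18 - 17}{17} - \frac{132337}{33084}\right) - 22082 = \left(\frac{1}{17} \left(-35\right) - \frac{132337}{33084}\right) - 22082 = \left(- \frac{35}{17} - \frac{132337}{33084}\right) - 22082 = - \frac{3407669}{562428} - 22082 = - \frac{12422942765}{562428}$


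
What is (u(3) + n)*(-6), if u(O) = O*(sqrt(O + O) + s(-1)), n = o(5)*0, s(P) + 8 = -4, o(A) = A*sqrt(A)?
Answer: 216 - 18*sqrt(6) ≈ 171.91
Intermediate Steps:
o(A) = A**(3/2)
s(P) = -12 (s(P) = -8 - 4 = -12)
n = 0 (n = 5**(3/2)*0 = (5*sqrt(5))*0 = 0)
u(O) = O*(-12 + sqrt(2)*sqrt(O)) (u(O) = O*(sqrt(O + O) - 12) = O*(sqrt(2*O) - 12) = O*(sqrt(2)*sqrt(O) - 12) = O*(-12 + sqrt(2)*sqrt(O)))
(u(3) + n)*(-6) = ((-12*3 + sqrt(2)*3**(3/2)) + 0)*(-6) = ((-36 + sqrt(2)*(3*sqrt(3))) + 0)*(-6) = ((-36 + 3*sqrt(6)) + 0)*(-6) = (-36 + 3*sqrt(6))*(-6) = 216 - 18*sqrt(6)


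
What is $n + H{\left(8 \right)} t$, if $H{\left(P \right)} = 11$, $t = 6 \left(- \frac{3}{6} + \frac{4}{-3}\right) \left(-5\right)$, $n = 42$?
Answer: $647$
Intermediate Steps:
$t = 55$ ($t = 6 \left(\left(-3\right) \frac{1}{6} + 4 \left(- \frac{1}{3}\right)\right) \left(-5\right) = 6 \left(- \frac{1}{2} - \frac{4}{3}\right) \left(-5\right) = 6 \left(- \frac{11}{6}\right) \left(-5\right) = \left(-11\right) \left(-5\right) = 55$)
$n + H{\left(8 \right)} t = 42 + 11 \cdot 55 = 42 + 605 = 647$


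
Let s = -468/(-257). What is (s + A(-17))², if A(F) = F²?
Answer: 5586217081/66049 ≈ 84577.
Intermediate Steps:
s = 468/257 (s = -468*(-1/257) = 468/257 ≈ 1.8210)
(s + A(-17))² = (468/257 + (-17)²)² = (468/257 + 289)² = (74741/257)² = 5586217081/66049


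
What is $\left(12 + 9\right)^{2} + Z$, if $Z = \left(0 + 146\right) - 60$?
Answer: $527$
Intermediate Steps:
$Z = 86$ ($Z = 146 - 60 = 86$)
$\left(12 + 9\right)^{2} + Z = \left(12 + 9\right)^{2} + 86 = 21^{2} + 86 = 441 + 86 = 527$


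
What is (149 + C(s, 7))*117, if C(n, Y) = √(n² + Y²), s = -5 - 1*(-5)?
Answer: 18252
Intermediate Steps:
s = 0 (s = -5 + 5 = 0)
C(n, Y) = √(Y² + n²)
(149 + C(s, 7))*117 = (149 + √(7² + 0²))*117 = (149 + √(49 + 0))*117 = (149 + √49)*117 = (149 + 7)*117 = 156*117 = 18252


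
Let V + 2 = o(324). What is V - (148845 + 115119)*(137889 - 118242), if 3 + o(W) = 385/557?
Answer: -2888658096756/557 ≈ -5.1861e+9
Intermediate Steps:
o(W) = -1286/557 (o(W) = -3 + 385/557 = -1286/557)
V = -2400/557 (V = -2 - 1286/557 = -2400/557 ≈ -4.3088)
V - (148845 + 115119)*(137889 - 118242) = -2400/557 - (148845 + 115119)*(137889 - 118242) = -2400/557 - 263964*19647 = -2400/557 - 1*5186100708 = -2400/557 - 5186100708 = -2888658096756/557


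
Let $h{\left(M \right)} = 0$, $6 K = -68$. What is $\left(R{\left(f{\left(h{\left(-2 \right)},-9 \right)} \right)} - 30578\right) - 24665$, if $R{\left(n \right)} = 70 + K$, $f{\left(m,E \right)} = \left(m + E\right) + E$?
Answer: $- \frac{165553}{3} \approx -55184.0$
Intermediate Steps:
$K = - \frac{34}{3}$ ($K = \frac{1}{6} \left(-68\right) = - \frac{34}{3} \approx -11.333$)
$f{\left(m,E \right)} = m + 2 E$ ($f{\left(m,E \right)} = \left(E + m\right) + E = m + 2 E$)
$R{\left(n \right)} = \frac{176}{3}$ ($R{\left(n \right)} = 70 - \frac{34}{3} = \frac{176}{3}$)
$\left(R{\left(f{\left(h{\left(-2 \right)},-9 \right)} \right)} - 30578\right) - 24665 = \left(\frac{176}{3} - 30578\right) - 24665 = - \frac{91558}{3} - 24665 = - \frac{165553}{3}$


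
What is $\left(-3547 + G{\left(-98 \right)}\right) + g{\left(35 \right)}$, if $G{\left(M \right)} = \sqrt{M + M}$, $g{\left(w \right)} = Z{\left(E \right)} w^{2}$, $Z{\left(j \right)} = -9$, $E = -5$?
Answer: $-14572 + 14 i \approx -14572.0 + 14.0 i$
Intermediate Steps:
$g{\left(w \right)} = - 9 w^{2}$
$G{\left(M \right)} = \sqrt{2} \sqrt{M}$ ($G{\left(M \right)} = \sqrt{2 M} = \sqrt{2} \sqrt{M}$)
$\left(-3547 + G{\left(-98 \right)}\right) + g{\left(35 \right)} = \left(-3547 + \sqrt{2} \sqrt{-98}\right) - 9 \cdot 35^{2} = \left(-3547 + \sqrt{2} \cdot 7 i \sqrt{2}\right) - 11025 = \left(-3547 + 14 i\right) - 11025 = -14572 + 14 i$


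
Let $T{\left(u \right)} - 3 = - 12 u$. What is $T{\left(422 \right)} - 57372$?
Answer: $-62433$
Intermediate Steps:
$T{\left(u \right)} = 3 - 12 u$
$T{\left(422 \right)} - 57372 = \left(3 - 5064\right) - 57372 = -5061 - 57372 = -62433$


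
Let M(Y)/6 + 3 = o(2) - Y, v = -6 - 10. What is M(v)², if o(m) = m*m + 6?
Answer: 19044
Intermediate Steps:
o(m) = 6 + m² (o(m) = m² + 6 = 6 + m²)
v = -16
M(Y) = 42 - 6*Y (M(Y) = -18 + 6*((6 + 2²) - Y) = -18 + 6*((6 + 4) - Y) = -18 + 6*(10 - Y) = -18 + (60 - 6*Y) = 42 - 6*Y)
M(v)² = (42 - 6*(-16))² = (42 + 96)² = 138² = 19044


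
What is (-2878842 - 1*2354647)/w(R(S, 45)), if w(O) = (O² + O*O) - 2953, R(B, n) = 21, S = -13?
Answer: 5233489/2071 ≈ 2527.0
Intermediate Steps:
w(O) = -2953 + 2*O² (w(O) = (O² + O²) - 2953 = 2*O² - 2953 = -2953 + 2*O²)
(-2878842 - 1*2354647)/w(R(S, 45)) = (-2878842 - 1*2354647)/(-2953 + 2*21²) = (-2878842 - 2354647)/(-2953 + 2*441) = -5233489/(-2953 + 882) = -5233489/(-2071) = -5233489*(-1/2071) = 5233489/2071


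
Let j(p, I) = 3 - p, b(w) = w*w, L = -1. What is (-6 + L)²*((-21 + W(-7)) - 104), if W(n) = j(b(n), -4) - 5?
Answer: -8624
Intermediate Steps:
b(w) = w²
W(n) = -2 - n² (W(n) = (3 - n²) - 5 = -2 - n²)
(-6 + L)²*((-21 + W(-7)) - 104) = (-6 - 1)²*((-21 + (-2 - 1*(-7)²)) - 104) = (-7)²*((-21 + (-2 - 1*49)) - 104) = 49*((-21 + (-2 - 49)) - 104) = 49*((-21 - 51) - 104) = 49*(-72 - 104) = 49*(-176) = -8624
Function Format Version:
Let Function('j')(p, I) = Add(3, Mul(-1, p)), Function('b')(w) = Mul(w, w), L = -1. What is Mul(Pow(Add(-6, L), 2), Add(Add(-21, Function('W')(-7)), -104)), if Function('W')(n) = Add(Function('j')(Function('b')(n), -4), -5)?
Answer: -8624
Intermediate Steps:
Function('b')(w) = Pow(w, 2)
Function('W')(n) = Add(-2, Mul(-1, Pow(n, 2))) (Function('W')(n) = Add(Add(3, Mul(-1, Pow(n, 2))), -5) = Add(-2, Mul(-1, Pow(n, 2))))
Mul(Pow(Add(-6, L), 2), Add(Add(-21, Function('W')(-7)), -104)) = Mul(Pow(Add(-6, -1), 2), Add(Add(-21, Add(-2, Mul(-1, Pow(-7, 2)))), -104)) = Mul(Pow(-7, 2), Add(Add(-21, Add(-2, Mul(-1, 49))), -104)) = Mul(49, Add(Add(-21, Add(-2, -49)), -104)) = Mul(49, Add(Add(-21, -51), -104)) = Mul(49, Add(-72, -104)) = Mul(49, -176) = -8624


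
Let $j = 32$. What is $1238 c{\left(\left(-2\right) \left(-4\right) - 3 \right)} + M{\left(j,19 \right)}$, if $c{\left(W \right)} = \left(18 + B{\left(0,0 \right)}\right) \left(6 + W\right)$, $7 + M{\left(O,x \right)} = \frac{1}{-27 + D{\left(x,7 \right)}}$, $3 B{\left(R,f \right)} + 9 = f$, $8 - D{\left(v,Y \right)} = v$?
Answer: $\frac{7761993}{38} \approx 2.0426 \cdot 10^{5}$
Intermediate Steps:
$D{\left(v,Y \right)} = 8 - v$
$B{\left(R,f \right)} = -3 + \frac{f}{3}$
$M{\left(O,x \right)} = -7 + \frac{1}{-19 - x}$ ($M{\left(O,x \right)} = -7 + \frac{1}{-27 - \left(-8 + x\right)} = -7 + \frac{1}{-19 - x}$)
$c{\left(W \right)} = 90 + 15 W$ ($c{\left(W \right)} = \left(18 + \left(-3 + \frac{1}{3} \cdot 0\right)\right) \left(6 + W\right) = \left(18 + \left(-3 + 0\right)\right) \left(6 + W\right) = \left(18 - 3\right) \left(6 + W\right) = 15 \left(6 + W\right) = 90 + 15 W$)
$1238 c{\left(\left(-2\right) \left(-4\right) - 3 \right)} + M{\left(j,19 \right)} = 1238 \left(90 + 15 \left(\left(-2\right) \left(-4\right) - 3\right)\right) + \frac{-134 - 133}{19 + 19} = 1238 \left(90 + 15 \left(8 - 3\right)\right) + \frac{-134 - 133}{38} = 1238 \left(90 + 15 \cdot 5\right) + \frac{1}{38} \left(-267\right) = 1238 \left(90 + 75\right) - \frac{267}{38} = 1238 \cdot 165 - \frac{267}{38} = 204270 - \frac{267}{38} = \frac{7761993}{38}$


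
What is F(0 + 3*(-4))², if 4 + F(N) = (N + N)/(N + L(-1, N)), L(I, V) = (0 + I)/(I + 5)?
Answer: 10000/2401 ≈ 4.1649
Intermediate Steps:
L(I, V) = I/(5 + I)
F(N) = -4 + 2*N/(-¼ + N) (F(N) = -4 + (N + N)/(N - 1/(5 - 1)) = -4 + (2*N)/(N - 1/4) = -4 + (2*N)/(N - 1*¼) = -4 + (2*N)/(N - ¼) = -4 + (2*N)/(-¼ + N) = -4 + 2*N/(-¼ + N))
F(0 + 3*(-4))² = (4*(1 - 2*(0 + 3*(-4)))/(-1 + 4*(0 + 3*(-4))))² = (4*(1 - 2*(0 - 12))/(-1 + 4*(0 - 12)))² = (4*(1 - 2*(-12))/(-1 + 4*(-12)))² = (4*(1 + 24)/(-1 - 48))² = (4*25/(-49))² = (4*(-1/49)*25)² = (-100/49)² = 10000/2401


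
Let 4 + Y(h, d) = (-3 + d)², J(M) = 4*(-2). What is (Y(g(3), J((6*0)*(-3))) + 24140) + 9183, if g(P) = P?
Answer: 33440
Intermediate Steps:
J(M) = -8
Y(h, d) = -4 + (-3 + d)²
(Y(g(3), J((6*0)*(-3))) + 24140) + 9183 = ((-4 + (-3 - 8)²) + 24140) + 9183 = ((-4 + (-11)²) + 24140) + 9183 = ((-4 + 121) + 24140) + 9183 = (117 + 24140) + 9183 = 24257 + 9183 = 33440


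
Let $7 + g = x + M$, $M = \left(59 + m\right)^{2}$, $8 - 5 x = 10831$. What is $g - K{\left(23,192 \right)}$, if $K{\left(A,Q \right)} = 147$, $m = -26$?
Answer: $- \frac{6148}{5} \approx -1229.6$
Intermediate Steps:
$x = - \frac{10823}{5}$ ($x = \frac{8}{5} - \frac{10831}{5} = - \frac{10823}{5} \approx -2164.6$)
$M = 1089$ ($M = \left(59 - 26\right)^{2} = 33^{2} = 1089$)
$g = - \frac{5413}{5}$ ($g = -7 + \left(- \frac{10823}{5} + 1089\right) = -7 - \frac{5378}{5} = - \frac{5413}{5} \approx -1082.6$)
$g - K{\left(23,192 \right)} = - \frac{5413}{5} - 147 = - \frac{6148}{5}$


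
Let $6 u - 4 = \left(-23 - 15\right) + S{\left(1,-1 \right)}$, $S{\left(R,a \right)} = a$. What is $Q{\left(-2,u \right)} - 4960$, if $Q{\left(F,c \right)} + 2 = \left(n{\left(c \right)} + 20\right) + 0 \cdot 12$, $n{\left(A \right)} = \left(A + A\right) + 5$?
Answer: $- \frac{14846}{3} \approx -4948.7$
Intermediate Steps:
$n{\left(A \right)} = 5 + 2 A$ ($n{\left(A \right)} = 2 A + 5 = 5 + 2 A$)
$u = - \frac{35}{6}$ ($u = \frac{2}{3} + \frac{\left(-23 - 15\right) - 1}{6} = \frac{2}{3} + \frac{-38 - 1}{6} = \frac{2}{3} + \frac{1}{6} \left(-39\right) = \frac{2}{3} - \frac{13}{2} = - \frac{35}{6} \approx -5.8333$)
$Q{\left(F,c \right)} = 23 + 2 c$ ($Q{\left(F,c \right)} = -2 + \left(\left(\left(5 + 2 c\right) + 20\right) + 0 \cdot 12\right) = -2 + \left(\left(25 + 2 c\right) + 0\right) = -2 + \left(25 + 2 c\right) = 23 + 2 c$)
$Q{\left(-2,u \right)} - 4960 = \left(23 + 2 \left(- \frac{35}{6}\right)\right) - 4960 = \left(23 - \frac{35}{3}\right) - 4960 = \frac{34}{3} - 4960 = - \frac{14846}{3}$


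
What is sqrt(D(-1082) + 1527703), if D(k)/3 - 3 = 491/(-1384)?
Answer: sqrt(731565769510)/692 ≈ 1236.0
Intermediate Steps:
D(k) = 10983/1384 (D(k) = 9 + 3*(491/(-1384)) = 9 + 3*(491*(-1/1384)) = 9 + 3*(-491/1384) = 9 - 1473/1384 = 10983/1384)
sqrt(D(-1082) + 1527703) = sqrt(10983/1384 + 1527703) = sqrt(2114351935/1384) = sqrt(731565769510)/692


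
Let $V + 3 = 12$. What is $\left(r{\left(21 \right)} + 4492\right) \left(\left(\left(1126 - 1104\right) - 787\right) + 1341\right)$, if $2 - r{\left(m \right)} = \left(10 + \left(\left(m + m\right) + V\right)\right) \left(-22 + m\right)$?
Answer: $2623680$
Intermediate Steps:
$V = 9$ ($V = -3 + 12 = 9$)
$r{\left(m \right)} = 2 - \left(-22 + m\right) \left(19 + 2 m\right)$ ($r{\left(m \right)} = 2 - \left(10 + \left(\left(m + m\right) + 9\right)\right) \left(-22 + m\right) = 2 - \left(10 + \left(2 m + 9\right)\right) \left(-22 + m\right) = 2 - \left(10 + \left(9 + 2 m\right)\right) \left(-22 + m\right) = 2 - \left(19 + 2 m\right) \left(-22 + m\right) = 2 - \left(-22 + m\right) \left(19 + 2 m\right)$)
$\left(r{\left(21 \right)} + 4492\right) \left(\left(\left(1126 - 1104\right) - 787\right) + 1341\right) = \left(\left(420 - 2 \cdot 21^{2} + 25 \cdot 21\right) + 4492\right) \left(\left(\left(1126 - 1104\right) - 787\right) + 1341\right) = \left(\left(420 - 882 + 525\right) + 4492\right) \left(\left(22 - 787\right) + 1341\right) = \left(\left(420 - 882 + 525\right) + 4492\right) \left(-765 + 1341\right) = \left(63 + 4492\right) 576 = 4555 \cdot 576 = 2623680$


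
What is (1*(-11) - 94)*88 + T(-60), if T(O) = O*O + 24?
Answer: -5616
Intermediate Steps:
T(O) = 24 + O² (T(O) = O² + 24 = 24 + O²)
(1*(-11) - 94)*88 + T(-60) = (1*(-11) - 94)*88 + (24 + (-60)²) = (-11 - 94)*88 + (24 + 3600) = -105*88 + 3624 = -9240 + 3624 = -5616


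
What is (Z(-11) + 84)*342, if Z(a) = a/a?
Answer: 29070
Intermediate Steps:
Z(a) = 1
(Z(-11) + 84)*342 = (1 + 84)*342 = 85*342 = 29070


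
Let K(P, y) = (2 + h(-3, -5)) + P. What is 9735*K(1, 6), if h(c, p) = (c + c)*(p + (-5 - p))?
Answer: 321255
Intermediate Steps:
h(c, p) = -10*c (h(c, p) = (2*c)*(-5) = -10*c)
K(P, y) = 32 + P (K(P, y) = (2 - 10*(-3)) + P = (2 + 30) + P = 32 + P)
9735*K(1, 6) = 9735*(32 + 1) = 9735*33 = 321255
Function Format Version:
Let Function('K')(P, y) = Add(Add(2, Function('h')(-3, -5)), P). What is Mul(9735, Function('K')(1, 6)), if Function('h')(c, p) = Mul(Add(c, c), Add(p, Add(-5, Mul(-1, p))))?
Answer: 321255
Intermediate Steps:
Function('h')(c, p) = Mul(-10, c) (Function('h')(c, p) = Mul(Mul(2, c), -5) = Mul(-10, c))
Function('K')(P, y) = Add(32, P) (Function('K')(P, y) = Add(Add(2, Mul(-10, -3)), P) = Add(Add(2, 30), P) = Add(32, P))
Mul(9735, Function('K')(1, 6)) = Mul(9735, Add(32, 1)) = Mul(9735, 33) = 321255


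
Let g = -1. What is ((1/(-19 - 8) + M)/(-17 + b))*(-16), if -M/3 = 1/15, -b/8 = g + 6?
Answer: -512/7695 ≈ -0.066537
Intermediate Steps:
b = -40 (b = -8*(-1 + 6) = -8*5 = -40)
M = -⅕ (M = -3/15 = -3*1/15 = -⅕ ≈ -0.20000)
((1/(-19 - 8) + M)/(-17 + b))*(-16) = ((1/(-19 - 8) - ⅕)/(-17 - 40))*(-16) = ((1/(-27) - ⅕)/(-57))*(-16) = ((-1/27 - ⅕)*(-1/57))*(-16) = -32/135*(-1/57)*(-16) = (32/7695)*(-16) = -512/7695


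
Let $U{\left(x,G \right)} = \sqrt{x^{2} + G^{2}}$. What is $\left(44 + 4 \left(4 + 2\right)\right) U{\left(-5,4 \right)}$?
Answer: $68 \sqrt{41} \approx 435.41$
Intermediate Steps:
$U{\left(x,G \right)} = \sqrt{G^{2} + x^{2}}$
$\left(44 + 4 \left(4 + 2\right)\right) U{\left(-5,4 \right)} = \left(44 + 4 \left(4 + 2\right)\right) \sqrt{4^{2} + \left(-5\right)^{2}} = \left(44 + 4 \cdot 6\right) \sqrt{16 + 25} = \left(44 + 24\right) \sqrt{41} = 68 \sqrt{41}$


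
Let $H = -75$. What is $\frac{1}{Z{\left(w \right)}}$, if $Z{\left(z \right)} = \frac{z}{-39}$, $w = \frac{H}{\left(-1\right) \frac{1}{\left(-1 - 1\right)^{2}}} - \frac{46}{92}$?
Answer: $- \frac{78}{599} \approx -0.13022$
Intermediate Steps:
$w = \frac{599}{2}$ ($w = - \frac{75}{\left(-1\right) \frac{1}{\left(-1 - 1\right)^{2}}} - \frac{46}{92} = - \frac{75}{\left(-1\right) \frac{1}{\left(-2\right)^{2}}} - \frac{1}{2} = - \frac{75}{\left(-1\right) \frac{1}{4}} - \frac{1}{2} = - \frac{75}{- \frac{1}{4}} - \frac{1}{2} = \left(-75\right) \left(-4\right) - \frac{1}{2} = 300 - \frac{1}{2} = \frac{599}{2} \approx 299.5$)
$Z{\left(z \right)} = - \frac{z}{39}$ ($Z{\left(z \right)} = z \left(- \frac{1}{39}\right) = - \frac{z}{39}$)
$\frac{1}{Z{\left(w \right)}} = \frac{1}{\left(- \frac{1}{39}\right) \frac{599}{2}} = \frac{1}{- \frac{599}{78}} = - \frac{78}{599}$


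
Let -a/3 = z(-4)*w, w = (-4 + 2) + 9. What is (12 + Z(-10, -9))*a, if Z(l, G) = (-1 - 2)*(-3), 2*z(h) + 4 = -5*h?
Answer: -3528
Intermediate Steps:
z(h) = -2 - 5*h/2 (z(h) = -2 + (-5*h)/2 = -2 - 5*h/2)
Z(l, G) = 9 (Z(l, G) = -3*(-3) = 9)
w = 7 (w = -2 + 9 = 7)
a = -168 (a = -3*(-2 - 5/2*(-4))*7 = -3*(-2 + 10)*7 = -24*7 = -3*56 = -168)
(12 + Z(-10, -9))*a = (12 + 9)*(-168) = 21*(-168) = -3528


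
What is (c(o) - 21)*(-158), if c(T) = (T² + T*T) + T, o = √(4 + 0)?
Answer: 1738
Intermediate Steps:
o = 2 (o = √4 = 2)
c(T) = T + 2*T² (c(T) = (T² + T²) + T = 2*T² + T = T + 2*T²)
(c(o) - 21)*(-158) = (2*(1 + 2*2) - 21)*(-158) = (2*(1 + 4) - 21)*(-158) = (2*5 - 21)*(-158) = (10 - 21)*(-158) = -11*(-158) = 1738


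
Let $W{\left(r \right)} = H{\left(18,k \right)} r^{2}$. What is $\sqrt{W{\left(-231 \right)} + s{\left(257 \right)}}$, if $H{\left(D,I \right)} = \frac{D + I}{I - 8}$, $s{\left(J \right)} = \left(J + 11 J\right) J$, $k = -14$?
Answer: $\sqrt{782886} \approx 884.81$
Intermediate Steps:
$s{\left(J \right)} = 12 J^{2}$ ($s{\left(J \right)} = 12 J J = 12 J^{2}$)
$H{\left(D,I \right)} = \frac{D + I}{-8 + I}$
$W{\left(r \right)} = - \frac{2 r^{2}}{11}$ ($W{\left(r \right)} = \frac{18 - 14}{-8 - 14} r^{2} = \frac{1}{-22} \cdot 4 r^{2} = \left(- \frac{1}{22}\right) 4 r^{2} = - \frac{2 r^{2}}{11}$)
$\sqrt{W{\left(-231 \right)} + s{\left(257 \right)}} = \sqrt{- \frac{2 \left(-231\right)^{2}}{11} + 12 \cdot 257^{2}} = \sqrt{\left(- \frac{2}{11}\right) 53361 + 12 \cdot 66049} = \sqrt{-9702 + 792588} = \sqrt{782886}$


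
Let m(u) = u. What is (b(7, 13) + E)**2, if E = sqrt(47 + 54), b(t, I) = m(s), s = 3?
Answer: (3 + sqrt(101))**2 ≈ 170.30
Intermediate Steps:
b(t, I) = 3
E = sqrt(101) ≈ 10.050
(b(7, 13) + E)**2 = (3 + sqrt(101))**2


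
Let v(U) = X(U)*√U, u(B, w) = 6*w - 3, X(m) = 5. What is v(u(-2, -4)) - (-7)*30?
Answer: 210 + 15*I*√3 ≈ 210.0 + 25.981*I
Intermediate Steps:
u(B, w) = -3 + 6*w
v(U) = 5*√U
v(u(-2, -4)) - (-7)*30 = 5*√(-3 + 6*(-4)) - (-7)*30 = 5*√(-3 - 24) - 1*(-210) = 5*√(-27) + 210 = 5*(3*I*√3) + 210 = 15*I*√3 + 210 = 210 + 15*I*√3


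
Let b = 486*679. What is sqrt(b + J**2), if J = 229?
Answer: sqrt(382435) ≈ 618.41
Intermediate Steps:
b = 329994
sqrt(b + J**2) = sqrt(329994 + 229**2) = sqrt(329994 + 52441) = sqrt(382435)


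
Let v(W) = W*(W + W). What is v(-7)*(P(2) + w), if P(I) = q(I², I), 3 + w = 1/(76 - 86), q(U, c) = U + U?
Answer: 2401/5 ≈ 480.20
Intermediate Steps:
q(U, c) = 2*U
w = -31/10 (w = -3 + 1/(76 - 86) = -3 + 1/(-10) = -3 - ⅒ = -31/10 ≈ -3.1000)
P(I) = 2*I²
v(W) = 2*W² (v(W) = W*(2*W) = 2*W²)
v(-7)*(P(2) + w) = (2*(-7)²)*(2*2² - 31/10) = (2*49)*(2*4 - 31/10) = 98*(8 - 31/10) = 98*(49/10) = 2401/5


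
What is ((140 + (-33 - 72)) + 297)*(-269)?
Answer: -89308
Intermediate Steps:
((140 + (-33 - 72)) + 297)*(-269) = ((140 - 105) + 297)*(-269) = (35 + 297)*(-269) = 332*(-269) = -89308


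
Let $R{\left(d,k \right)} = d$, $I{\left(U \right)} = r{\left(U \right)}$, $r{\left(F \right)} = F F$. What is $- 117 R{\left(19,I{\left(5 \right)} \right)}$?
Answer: $-2223$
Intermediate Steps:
$r{\left(F \right)} = F^{2}$
$I{\left(U \right)} = U^{2}$
$- 117 R{\left(19,I{\left(5 \right)} \right)} = \left(-117\right) 19 = -2223$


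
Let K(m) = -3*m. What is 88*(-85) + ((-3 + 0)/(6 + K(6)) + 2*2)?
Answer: -29903/4 ≈ -7475.8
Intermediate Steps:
88*(-85) + ((-3 + 0)/(6 + K(6)) + 2*2) = 88*(-85) + ((-3 + 0)/(6 - 3*6) + 2*2) = -7480 + (-3/(6 - 18) + 4) = -7480 + (-3/(-12) + 4) = -7480 + (-3*(-1/12) + 4) = -7480 + (1/4 + 4) = -7480 + 17/4 = -29903/4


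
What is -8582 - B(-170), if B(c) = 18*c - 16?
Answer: -5506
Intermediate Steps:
B(c) = -16 + 18*c
-8582 - B(-170) = -8582 - (-16 + 18*(-170)) = -8582 - (-16 - 3060) = -8582 - 1*(-3076) = -8582 + 3076 = -5506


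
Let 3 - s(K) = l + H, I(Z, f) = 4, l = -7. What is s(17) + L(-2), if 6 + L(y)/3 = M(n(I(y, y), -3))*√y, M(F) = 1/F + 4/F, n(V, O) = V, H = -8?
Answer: 15*I*√2/4 ≈ 5.3033*I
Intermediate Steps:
M(F) = 5/F (M(F) = 1/F + 4/F = 5/F)
s(K) = 18 (s(K) = 3 - (-7 - 8) = 3 - 1*(-15) = 3 + 15 = 18)
L(y) = -18 + 15*√y/4 (L(y) = -18 + 3*((5/4)*√y) = -18 + 3*((5*(¼))*√y) = -18 + 3*(5*√y/4) = -18 + 15*√y/4)
s(17) + L(-2) = 18 + (-18 + 15*√(-2)/4) = 18 + (-18 + 15*(I*√2)/4) = 18 + (-18 + 15*I*√2/4) = 15*I*√2/4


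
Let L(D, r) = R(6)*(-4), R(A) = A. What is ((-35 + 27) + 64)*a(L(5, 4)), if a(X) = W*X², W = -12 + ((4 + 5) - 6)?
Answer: -290304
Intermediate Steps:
W = -9 (W = -12 + (9 - 6) = -12 + 3 = -9)
L(D, r) = -24 (L(D, r) = 6*(-4) = -24)
a(X) = -9*X²
((-35 + 27) + 64)*a(L(5, 4)) = ((-35 + 27) + 64)*(-9*(-24)²) = (-8 + 64)*(-9*576) = 56*(-5184) = -290304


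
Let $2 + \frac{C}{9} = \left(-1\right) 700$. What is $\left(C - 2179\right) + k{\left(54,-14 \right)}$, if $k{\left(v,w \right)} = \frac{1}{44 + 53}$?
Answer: $- \frac{824208}{97} \approx -8497.0$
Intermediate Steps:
$C = -6318$ ($C = -18 + 9 \left(\left(-1\right) 700\right) = -18 + 9 \left(-700\right) = -18 - 6300 = -6318$)
$k{\left(v,w \right)} = \frac{1}{97}$
$\left(C - 2179\right) + k{\left(54,-14 \right)} = \left(-6318 - 2179\right) + \frac{1}{97} = -8497 + \frac{1}{97} = - \frac{824208}{97}$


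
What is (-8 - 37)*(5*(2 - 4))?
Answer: 450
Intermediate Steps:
(-8 - 37)*(5*(2 - 4)) = -225*(-2) = -45*(-10) = 450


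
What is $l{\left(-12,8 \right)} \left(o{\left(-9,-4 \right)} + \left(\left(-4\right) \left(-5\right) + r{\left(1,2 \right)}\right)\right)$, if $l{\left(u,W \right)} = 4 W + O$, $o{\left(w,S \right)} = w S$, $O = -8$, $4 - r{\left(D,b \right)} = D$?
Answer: $1416$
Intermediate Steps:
$r{\left(D,b \right)} = 4 - D$
$o{\left(w,S \right)} = S w$
$l{\left(u,W \right)} = -8 + 4 W$ ($l{\left(u,W \right)} = 4 W - 8 = -8 + 4 W$)
$l{\left(-12,8 \right)} \left(o{\left(-9,-4 \right)} + \left(\left(-4\right) \left(-5\right) + r{\left(1,2 \right)}\right)\right) = \left(-8 + 4 \cdot 8\right) \left(\left(-4\right) \left(-9\right) + \left(\left(-4\right) \left(-5\right) + \left(4 - 1\right)\right)\right) = \left(-8 + 32\right) \left(36 + \left(20 + \left(4 - 1\right)\right)\right) = 24 \left(36 + \left(20 + 3\right)\right) = 24 \left(36 + 23\right) = 24 \cdot 59 = 1416$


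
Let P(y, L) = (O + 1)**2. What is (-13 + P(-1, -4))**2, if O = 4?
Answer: 144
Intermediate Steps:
P(y, L) = 25 (P(y, L) = (4 + 1)**2 = 5**2 = 25)
(-13 + P(-1, -4))**2 = (-13 + 25)**2 = 12**2 = 144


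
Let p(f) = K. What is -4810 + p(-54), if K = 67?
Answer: -4743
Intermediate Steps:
p(f) = 67
-4810 + p(-54) = -4810 + 67 = -4743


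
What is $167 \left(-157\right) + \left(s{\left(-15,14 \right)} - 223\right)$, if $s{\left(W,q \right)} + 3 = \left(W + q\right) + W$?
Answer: $-26461$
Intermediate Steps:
$s{\left(W,q \right)} = -3 + q + 2 W$ ($s{\left(W,q \right)} = -3 + \left(\left(W + q\right) + W\right) = -3 + \left(q + 2 W\right) = -3 + q + 2 W$)
$167 \left(-157\right) + \left(s{\left(-15,14 \right)} - 223\right) = 167 \left(-157\right) + \left(\left(-3 + 14 + 2 \left(-15\right)\right) - 223\right) = -26219 - 242 = -26461$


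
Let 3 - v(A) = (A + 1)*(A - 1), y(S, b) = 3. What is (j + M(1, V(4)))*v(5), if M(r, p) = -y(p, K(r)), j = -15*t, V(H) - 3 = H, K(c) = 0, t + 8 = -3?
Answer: -3402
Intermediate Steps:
t = -11 (t = -8 - 3 = -11)
V(H) = 3 + H
j = 165 (j = -15*(-11) = 165)
v(A) = 3 - (1 + A)*(-1 + A) (v(A) = 3 - (A + 1)*(A - 1) = 3 - (1 + A)*(-1 + A))
M(r, p) = -3 (M(r, p) = -1*3 = -3)
(j + M(1, V(4)))*v(5) = (165 - 3)*(4 - 1*5²) = 162*(4 - 1*25) = 162*(4 - 25) = 162*(-21) = -3402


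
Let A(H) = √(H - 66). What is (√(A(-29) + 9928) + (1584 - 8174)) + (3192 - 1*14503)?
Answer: -17901 + √(9928 + I*√95) ≈ -17801.0 + 0.04891*I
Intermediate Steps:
A(H) = √(-66 + H)
(√(A(-29) + 9928) + (1584 - 8174)) + (3192 - 1*14503) = (√(√(-66 - 29) + 9928) + (1584 - 8174)) + (3192 - 1*14503) = (√(√(-95) + 9928) - 6590) + (3192 - 14503) = (√(I*√95 + 9928) - 6590) - 11311 = (√(9928 + I*√95) - 6590) - 11311 = (-6590 + √(9928 + I*√95)) - 11311 = -17901 + √(9928 + I*√95)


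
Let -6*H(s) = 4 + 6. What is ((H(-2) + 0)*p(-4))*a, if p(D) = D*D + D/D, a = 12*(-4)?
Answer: 1360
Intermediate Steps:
H(s) = -5/3 (H(s) = -(4 + 6)/6 = -⅙*10 = -5/3)
a = -48
p(D) = 1 + D² (p(D) = D² + 1 = 1 + D²)
((H(-2) + 0)*p(-4))*a = ((-5/3 + 0)*(1 + (-4)²))*(-48) = -5*(1 + 16)/3*(-48) = -5/3*17*(-48) = -85/3*(-48) = 1360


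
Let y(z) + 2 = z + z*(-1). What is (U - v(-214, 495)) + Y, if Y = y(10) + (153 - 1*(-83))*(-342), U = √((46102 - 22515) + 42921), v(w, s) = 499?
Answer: -81213 + 2*√16627 ≈ -80955.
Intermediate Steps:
y(z) = -2 (y(z) = -2 + (z + z*(-1)) = -2 + (z - z) = -2 + 0 = -2)
U = 2*√16627 (U = √(23587 + 42921) = √66508 = 2*√16627 ≈ 257.89)
Y = -80714 (Y = -2 + (153 - 1*(-83))*(-342) = -2 + (153 + 83)*(-342) = -2 + 236*(-342) = -2 - 80712 = -80714)
(U - v(-214, 495)) + Y = (2*√16627 - 1*499) - 80714 = (2*√16627 - 499) - 80714 = (-499 + 2*√16627) - 80714 = -81213 + 2*√16627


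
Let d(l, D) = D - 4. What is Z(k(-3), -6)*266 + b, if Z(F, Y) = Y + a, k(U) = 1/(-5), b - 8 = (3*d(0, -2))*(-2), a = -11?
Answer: -4478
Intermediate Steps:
d(l, D) = -4 + D
b = 44 (b = 8 + (3*(-4 - 2))*(-2) = 8 + (3*(-6))*(-2) = 8 - 18*(-2) = 8 + 36 = 44)
k(U) = -⅕
Z(F, Y) = -11 + Y (Z(F, Y) = Y - 11 = -11 + Y)
Z(k(-3), -6)*266 + b = (-11 - 6)*266 + 44 = -17*266 + 44 = -4522 + 44 = -4478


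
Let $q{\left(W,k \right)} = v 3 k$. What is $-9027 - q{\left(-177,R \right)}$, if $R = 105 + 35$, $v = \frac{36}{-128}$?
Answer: $- \frac{71271}{8} \approx -8908.9$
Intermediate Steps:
$v = - \frac{9}{32}$ ($v = 36 \left(- \frac{1}{128}\right) = - \frac{9}{32} \approx -0.28125$)
$R = 140$
$q{\left(W,k \right)} = - \frac{27 k}{32}$ ($q{\left(W,k \right)} = - \frac{9 \cdot 3 k}{32} = - \frac{27 k}{32}$)
$-9027 - q{\left(-177,R \right)} = -9027 - \left(- \frac{27}{32}\right) 140 = -9027 - - \frac{945}{8} = -9027 + \frac{945}{8} = - \frac{71271}{8}$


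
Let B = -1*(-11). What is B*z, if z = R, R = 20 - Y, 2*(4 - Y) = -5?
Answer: 297/2 ≈ 148.50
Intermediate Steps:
Y = 13/2 (Y = 4 - ½*(-5) = 4 + 5/2 = 13/2 ≈ 6.5000)
B = 11
R = 27/2 (R = 20 - 1*13/2 = 20 - 13/2 = 27/2 ≈ 13.500)
z = 27/2 ≈ 13.500
B*z = 11*(27/2) = 297/2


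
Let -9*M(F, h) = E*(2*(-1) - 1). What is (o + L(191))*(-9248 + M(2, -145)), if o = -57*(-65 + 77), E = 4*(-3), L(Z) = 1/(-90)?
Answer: 31642354/5 ≈ 6.3285e+6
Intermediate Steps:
L(Z) = -1/90
E = -12
o = -684 (o = -57*12 = -684)
M(F, h) = -4 (M(F, h) = -(-4)*(2*(-1) - 1)/3 = -(-4)*(-2 - 1)/3 = -(-4)*(-3)/3 = -⅑*36 = -4)
(o + L(191))*(-9248 + M(2, -145)) = (-684 - 1/90)*(-9248 - 4) = -61561/90*(-9252) = 31642354/5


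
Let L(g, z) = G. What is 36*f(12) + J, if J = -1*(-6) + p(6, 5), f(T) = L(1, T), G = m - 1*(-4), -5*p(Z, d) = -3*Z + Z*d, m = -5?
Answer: -162/5 ≈ -32.400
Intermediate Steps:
p(Z, d) = 3*Z/5 - Z*d/5 (p(Z, d) = -(-3*Z + Z*d)/5 = 3*Z/5 - Z*d/5)
G = -1 (G = -5 - 1*(-4) = -5 + 4 = -1)
L(g, z) = -1
f(T) = -1
J = 18/5 (J = -1*(-6) + (1/5)*6*(3 - 1*5) = 6 + (1/5)*6*(3 - 5) = 6 + (1/5)*6*(-2) = 6 - 12/5 = 18/5 ≈ 3.6000)
36*f(12) + J = 36*(-1) + 18/5 = -36 + 18/5 = -162/5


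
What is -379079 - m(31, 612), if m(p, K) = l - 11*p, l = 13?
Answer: -378751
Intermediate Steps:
m(p, K) = 13 - 11*p
-379079 - m(31, 612) = -379079 - (13 - 11*31) = -379079 - (13 - 341) = -379079 - 1*(-328) = -379079 + 328 = -378751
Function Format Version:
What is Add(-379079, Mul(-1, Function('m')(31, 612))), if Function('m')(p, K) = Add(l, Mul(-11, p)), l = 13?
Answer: -378751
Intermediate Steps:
Function('m')(p, K) = Add(13, Mul(-11, p))
Add(-379079, Mul(-1, Function('m')(31, 612))) = Add(-379079, Mul(-1, Add(13, Mul(-11, 31)))) = Add(-379079, Mul(-1, Add(13, -341))) = Add(-379079, Mul(-1, -328)) = Add(-379079, 328) = -378751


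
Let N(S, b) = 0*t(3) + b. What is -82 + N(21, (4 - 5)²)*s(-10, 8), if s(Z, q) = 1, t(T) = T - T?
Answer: -81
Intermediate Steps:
t(T) = 0
N(S, b) = b (N(S, b) = 0*0 + b = 0 + b = b)
-82 + N(21, (4 - 5)²)*s(-10, 8) = -82 + (4 - 5)²*1 = -82 + (-1)²*1 = -82 + 1*1 = -82 + 1 = -81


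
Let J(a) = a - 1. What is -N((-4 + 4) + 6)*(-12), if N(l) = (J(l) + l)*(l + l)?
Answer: 1584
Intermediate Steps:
J(a) = -1 + a
N(l) = 2*l*(-1 + 2*l) (N(l) = ((-1 + l) + l)*(l + l) = (-1 + 2*l)*(2*l) = 2*l*(-1 + 2*l))
-N((-4 + 4) + 6)*(-12) = -2*((-4 + 4) + 6)*(-1 + 2*((-4 + 4) + 6))*(-12) = -2*(0 + 6)*(-1 + 2*(0 + 6))*(-12) = -2*6*(-1 + 2*6)*(-12) = -2*6*(-1 + 12)*(-12) = -2*6*11*(-12) = -1*132*(-12) = -132*(-12) = 1584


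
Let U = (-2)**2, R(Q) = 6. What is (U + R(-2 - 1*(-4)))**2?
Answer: 100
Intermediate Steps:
U = 4
(U + R(-2 - 1*(-4)))**2 = (4 + 6)**2 = 10**2 = 100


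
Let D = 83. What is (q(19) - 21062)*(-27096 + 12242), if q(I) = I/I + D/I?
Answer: 5942728904/19 ≈ 3.1278e+8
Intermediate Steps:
q(I) = 1 + 83/I (q(I) = I/I + 83/I = 1 + 83/I)
(q(19) - 21062)*(-27096 + 12242) = ((83 + 19)/19 - 21062)*(-27096 + 12242) = ((1/19)*102 - 21062)*(-14854) = (102/19 - 21062)*(-14854) = -400076/19*(-14854) = 5942728904/19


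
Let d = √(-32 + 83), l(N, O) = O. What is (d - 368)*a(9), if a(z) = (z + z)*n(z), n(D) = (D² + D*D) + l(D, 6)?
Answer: -1112832 + 3024*√51 ≈ -1.0912e+6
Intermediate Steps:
d = √51 ≈ 7.1414
n(D) = 6 + 2*D² (n(D) = (D² + D*D) + 6 = (D² + D²) + 6 = 2*D² + 6 = 6 + 2*D²)
a(z) = 2*z*(6 + 2*z²) (a(z) = (z + z)*(6 + 2*z²) = (2*z)*(6 + 2*z²) = 2*z*(6 + 2*z²))
(d - 368)*a(9) = (√51 - 368)*(4*9*(3 + 9²)) = (-368 + √51)*(4*9*(3 + 81)) = (-368 + √51)*(4*9*84) = (-368 + √51)*3024 = -1112832 + 3024*√51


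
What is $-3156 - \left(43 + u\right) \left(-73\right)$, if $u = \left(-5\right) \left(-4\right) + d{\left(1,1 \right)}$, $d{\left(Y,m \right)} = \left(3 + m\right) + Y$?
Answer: $1808$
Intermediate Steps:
$d{\left(Y,m \right)} = 3 + Y + m$
$u = 25$ ($u = \left(-5\right) \left(-4\right) + \left(3 + 1 + 1\right) = 20 + 5 = 25$)
$-3156 - \left(43 + u\right) \left(-73\right) = -3156 - \left(43 + 25\right) \left(-73\right) = -3156 - 68 \left(-73\right) = -3156 - -4964 = -3156 + 4964 = 1808$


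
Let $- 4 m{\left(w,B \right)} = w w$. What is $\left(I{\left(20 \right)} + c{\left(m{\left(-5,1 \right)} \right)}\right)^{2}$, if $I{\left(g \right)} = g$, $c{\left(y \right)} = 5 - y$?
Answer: $\frac{15625}{16} \approx 976.56$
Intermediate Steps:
$m{\left(w,B \right)} = - \frac{w^{2}}{4}$ ($m{\left(w,B \right)} = - \frac{w w}{4} = - \frac{w^{2}}{4}$)
$\left(I{\left(20 \right)} + c{\left(m{\left(-5,1 \right)} \right)}\right)^{2} = \left(20 - \left(-5 - \frac{\left(-5\right)^{2}}{4}\right)\right)^{2} = \left(20 - \left(-5 - \frac{25}{4}\right)\right)^{2} = \left(20 + \left(5 - - \frac{25}{4}\right)\right)^{2} = \left(20 + \left(5 + \frac{25}{4}\right)\right)^{2} = \left(20 + \frac{45}{4}\right)^{2} = \left(\frac{125}{4}\right)^{2} = \frac{15625}{16}$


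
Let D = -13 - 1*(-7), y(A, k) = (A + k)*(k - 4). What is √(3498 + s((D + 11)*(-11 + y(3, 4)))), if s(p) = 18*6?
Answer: √3606 ≈ 60.050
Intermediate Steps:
y(A, k) = (-4 + k)*(A + k) (y(A, k) = (A + k)*(-4 + k) = (-4 + k)*(A + k))
D = -6 (D = -13 + 7 = -6)
s(p) = 108
√(3498 + s((D + 11)*(-11 + y(3, 4)))) = √(3498 + 108) = √3606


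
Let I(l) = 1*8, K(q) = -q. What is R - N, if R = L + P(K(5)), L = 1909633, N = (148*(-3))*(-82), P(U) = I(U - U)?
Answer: 1873233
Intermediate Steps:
I(l) = 8
P(U) = 8
N = 36408 (N = -444*(-82) = 36408)
R = 1909641 (R = 1909633 + 8 = 1909641)
R - N = 1909641 - 1*36408 = 1909641 - 36408 = 1873233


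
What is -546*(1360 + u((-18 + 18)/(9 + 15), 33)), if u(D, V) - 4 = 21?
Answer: -756210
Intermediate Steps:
u(D, V) = 25 (u(D, V) = 4 + 21 = 25)
-546*(1360 + u((-18 + 18)/(9 + 15), 33)) = -546*(1360 + 25) = -546*1385 = -756210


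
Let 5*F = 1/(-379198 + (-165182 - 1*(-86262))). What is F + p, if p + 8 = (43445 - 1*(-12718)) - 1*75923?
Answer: -45280383121/2290590 ≈ -19768.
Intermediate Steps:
p = -19768 (p = -8 + ((43445 - 1*(-12718)) - 1*75923) = -8 + ((43445 + 12718) - 75923) = -8 + (56163 - 75923) = -8 - 19760 = -19768)
F = -1/2290590 (F = 1/(5*(-379198 + (-165182 - 1*(-86262)))) = 1/(5*(-379198 + (-165182 + 86262))) = 1/(5*(-379198 - 78920)) = (⅕)/(-458118) = (⅕)*(-1/458118) = -1/2290590 ≈ -4.3657e-7)
F + p = -1/2290590 - 19768 = -45280383121/2290590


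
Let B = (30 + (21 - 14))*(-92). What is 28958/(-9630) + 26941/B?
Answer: -179007431/16390260 ≈ -10.922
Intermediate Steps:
B = -3404 (B = (30 + 7)*(-92) = 37*(-92) = -3404)
28958/(-9630) + 26941/B = 28958/(-9630) + 26941/(-3404) = 28958*(-1/9630) + 26941*(-1/3404) = -14479/4815 - 26941/3404 = -179007431/16390260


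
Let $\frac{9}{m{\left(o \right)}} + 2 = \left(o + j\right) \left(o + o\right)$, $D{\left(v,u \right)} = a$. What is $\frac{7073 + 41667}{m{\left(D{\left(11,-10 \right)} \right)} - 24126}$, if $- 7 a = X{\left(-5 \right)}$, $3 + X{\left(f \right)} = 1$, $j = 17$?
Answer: $- \frac{3762728}{1862439} \approx -2.0203$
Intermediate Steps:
$X{\left(f \right)} = -2$ ($X{\left(f \right)} = -3 + 1 = -2$)
$a = \frac{2}{7}$ ($a = \left(- \frac{1}{7}\right) \left(-2\right) = \frac{2}{7} \approx 0.28571$)
$D{\left(v,u \right)} = \frac{2}{7}$
$m{\left(o \right)} = \frac{9}{-2 + 2 o \left(17 + o\right)}$ ($m{\left(o \right)} = \frac{9}{-2 + \left(o + 17\right) \left(o + o\right)} = \frac{9}{-2 + \left(17 + o\right) 2 o} = \frac{9}{-2 + 2 o \left(17 + o\right)}$)
$\frac{7073 + 41667}{m{\left(D{\left(11,-10 \right)} \right)} - 24126} = \frac{7073 + 41667}{\frac{9}{2 \left(-1 + \left(\frac{2}{7}\right)^{2} + 17 \cdot \frac{2}{7}\right)} - 24126} = \frac{48740}{\frac{9}{2 \left(-1 + \frac{4}{49} + \frac{34}{7}\right)} - 24126} = \frac{48740}{\frac{9}{2 \cdot \frac{193}{49}} - 24126} = \frac{48740}{\frac{9}{2} \cdot \frac{49}{193} - 24126} = \frac{48740}{\frac{441}{386} - 24126} = \frac{48740}{- \frac{9312195}{386}} = 48740 \left(- \frac{386}{9312195}\right) = - \frac{3762728}{1862439}$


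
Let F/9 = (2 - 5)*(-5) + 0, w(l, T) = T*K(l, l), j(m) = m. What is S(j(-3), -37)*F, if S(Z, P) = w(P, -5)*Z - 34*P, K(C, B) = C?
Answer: 94905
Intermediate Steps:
w(l, T) = T*l
S(Z, P) = -34*P - 5*P*Z (S(Z, P) = (-5*P)*Z - 34*P = -5*P*Z - 34*P = -34*P - 5*P*Z)
F = 135 (F = 9*((2 - 5)*(-5) + 0) = 9*(-3*(-5) + 0) = 9*(15 + 0) = 9*15 = 135)
S(j(-3), -37)*F = -37*(-34 - 5*(-3))*135 = -37*(-34 + 15)*135 = -37*(-19)*135 = 703*135 = 94905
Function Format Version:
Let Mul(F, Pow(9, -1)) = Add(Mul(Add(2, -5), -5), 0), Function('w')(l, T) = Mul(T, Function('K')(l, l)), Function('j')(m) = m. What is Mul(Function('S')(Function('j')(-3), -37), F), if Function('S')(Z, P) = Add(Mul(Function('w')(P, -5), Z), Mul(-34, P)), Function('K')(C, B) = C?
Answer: 94905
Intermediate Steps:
Function('w')(l, T) = Mul(T, l)
Function('S')(Z, P) = Add(Mul(-34, P), Mul(-5, P, Z)) (Function('S')(Z, P) = Add(Mul(Mul(-5, P), Z), Mul(-34, P)) = Add(Mul(-5, P, Z), Mul(-34, P)) = Add(Mul(-34, P), Mul(-5, P, Z)))
F = 135 (F = Mul(9, Add(Mul(Add(2, -5), -5), 0)) = Mul(9, Add(Mul(-3, -5), 0)) = Mul(9, Add(15, 0)) = Mul(9, 15) = 135)
Mul(Function('S')(Function('j')(-3), -37), F) = Mul(Mul(-37, Add(-34, Mul(-5, -3))), 135) = Mul(Mul(-37, Add(-34, 15)), 135) = Mul(Mul(-37, -19), 135) = Mul(703, 135) = 94905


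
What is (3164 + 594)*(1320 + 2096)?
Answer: 12837328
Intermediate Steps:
(3164 + 594)*(1320 + 2096) = 3758*3416 = 12837328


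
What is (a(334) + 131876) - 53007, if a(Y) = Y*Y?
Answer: 190425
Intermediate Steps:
a(Y) = Y²
(a(334) + 131876) - 53007 = (334² + 131876) - 53007 = (111556 + 131876) - 53007 = 243432 - 53007 = 190425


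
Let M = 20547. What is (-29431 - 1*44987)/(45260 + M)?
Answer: -942/833 ≈ -1.1309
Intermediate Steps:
(-29431 - 1*44987)/(45260 + M) = (-29431 - 1*44987)/(45260 + 20547) = (-29431 - 44987)/65807 = -74418*1/65807 = -942/833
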